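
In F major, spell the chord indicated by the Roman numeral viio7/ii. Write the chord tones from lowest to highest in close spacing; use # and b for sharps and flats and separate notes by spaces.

The slash marks an applied leading-tone chord: viio of ii. In F major, ii is G, so the leading tone to it is F#, a half step below.
Building a fully diminished seventh chord on F# gives F#-A-C-Eb.

F# A C Eb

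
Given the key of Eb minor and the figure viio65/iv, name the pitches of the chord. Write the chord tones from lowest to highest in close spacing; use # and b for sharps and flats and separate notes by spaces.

Bb Db Fb G

viio65/iv is a secondary leading-tone chord. The target iv is Ab in Eb minor; the applied chord is rooted a semitone below, on G.
Building a fully diminished seventh chord on G gives G-Bb-Db-Fb.
The figured bass 65 indicates first inversion, placing the third (Bb) in the bass: Bb-Db-Fb-G.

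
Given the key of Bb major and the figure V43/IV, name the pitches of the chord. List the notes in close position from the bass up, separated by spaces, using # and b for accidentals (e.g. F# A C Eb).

F Ab Bb D

V43/IV is a secondary dominant — the dominant seventh of IV. IV in Bb major is Eb, so the applied chord's root is Bb, a perfect fifth above.
Building a dominant seventh chord on Bb gives Bb-D-F-Ab.
The figured bass 43 indicates second inversion, placing the fifth (F) in the bass: F-Ab-Bb-D.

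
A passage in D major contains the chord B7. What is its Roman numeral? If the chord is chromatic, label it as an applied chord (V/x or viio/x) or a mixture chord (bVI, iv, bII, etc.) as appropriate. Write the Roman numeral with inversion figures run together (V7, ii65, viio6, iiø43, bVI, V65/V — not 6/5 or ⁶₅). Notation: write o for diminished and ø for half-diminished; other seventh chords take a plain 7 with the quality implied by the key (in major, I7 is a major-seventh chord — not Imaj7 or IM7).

V7/ii

The pitches B-D#-F#-A form a dominant seventh chord rooted on B.
B is not a diatonic chord root with this quality in D major, but it lies a perfect fifth above E (ii), so the chord functions as an applied dominant of ii.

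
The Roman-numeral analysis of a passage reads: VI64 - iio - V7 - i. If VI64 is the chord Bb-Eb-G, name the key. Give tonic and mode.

VI64 is given as Bb-Eb-G — a major triad with root Eb.
Counting down 5 scale steps from Eb places the tonic on G; a major triad on degree 6 is diatonic only in minor.

G minor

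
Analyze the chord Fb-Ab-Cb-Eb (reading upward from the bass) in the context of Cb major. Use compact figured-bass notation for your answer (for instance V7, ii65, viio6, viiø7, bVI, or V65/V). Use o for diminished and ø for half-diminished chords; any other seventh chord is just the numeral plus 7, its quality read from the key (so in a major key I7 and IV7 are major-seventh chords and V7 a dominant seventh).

IV7

The pitches Fb-Ab-Cb-Eb form a major seventh chord rooted on Fb.
Fb is scale degree 4 in Cb major, and a major seventh chord on that degree is written IV7.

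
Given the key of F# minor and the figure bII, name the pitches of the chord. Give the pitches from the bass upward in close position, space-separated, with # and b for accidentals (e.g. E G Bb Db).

G B D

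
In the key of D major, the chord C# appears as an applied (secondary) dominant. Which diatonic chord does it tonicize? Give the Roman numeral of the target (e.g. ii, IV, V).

iii

The chord is a major triad on C#.
A dominant resolves down a perfect fifth: C# → F#. In D major, F# is scale degree 3, i.e. iii.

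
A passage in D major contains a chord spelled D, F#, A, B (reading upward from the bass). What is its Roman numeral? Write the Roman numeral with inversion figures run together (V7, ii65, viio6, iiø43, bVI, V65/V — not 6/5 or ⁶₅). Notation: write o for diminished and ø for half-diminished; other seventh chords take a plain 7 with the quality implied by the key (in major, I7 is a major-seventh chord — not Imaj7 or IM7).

vi65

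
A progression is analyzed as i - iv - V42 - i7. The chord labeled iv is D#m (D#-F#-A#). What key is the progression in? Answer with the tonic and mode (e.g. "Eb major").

A# minor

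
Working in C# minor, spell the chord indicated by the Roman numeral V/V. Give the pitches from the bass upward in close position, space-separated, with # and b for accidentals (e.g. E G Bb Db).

D# F## A#

The slash means an applied dominant: we want the dominant of V. In C# minor, V is G# major, and its dominant is built on D#.
Building a major triad on D# gives D#-F##-A#.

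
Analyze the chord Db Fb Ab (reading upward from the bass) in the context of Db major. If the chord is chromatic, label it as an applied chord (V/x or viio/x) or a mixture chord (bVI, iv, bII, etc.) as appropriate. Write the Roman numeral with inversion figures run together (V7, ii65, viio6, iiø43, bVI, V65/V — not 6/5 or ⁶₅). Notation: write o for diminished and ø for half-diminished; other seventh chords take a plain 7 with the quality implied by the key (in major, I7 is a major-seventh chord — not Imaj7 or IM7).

i

The pitches Db-Fb-Ab form a minor triad rooted on Db.
Db is the first degree of Db major. This is the minor tonic, borrowed from the parallel minor.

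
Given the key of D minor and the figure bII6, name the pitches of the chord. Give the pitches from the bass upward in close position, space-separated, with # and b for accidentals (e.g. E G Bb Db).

G Bb Eb

Scale degree 2 in D minor is E; lowering it a half step gives Eb. bII6 is the Neapolitan sixth — a major triad on the lowered second degree, here in its customary first inversion.
So the chord is Eb-G-Bb.
With the 6 figure the chord is in first inversion; from the bass G upward in close position it reads G-Bb-Eb.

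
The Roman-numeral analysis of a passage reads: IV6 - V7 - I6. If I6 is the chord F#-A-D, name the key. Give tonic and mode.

D major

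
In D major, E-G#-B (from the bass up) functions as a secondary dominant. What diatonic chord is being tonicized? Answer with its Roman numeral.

V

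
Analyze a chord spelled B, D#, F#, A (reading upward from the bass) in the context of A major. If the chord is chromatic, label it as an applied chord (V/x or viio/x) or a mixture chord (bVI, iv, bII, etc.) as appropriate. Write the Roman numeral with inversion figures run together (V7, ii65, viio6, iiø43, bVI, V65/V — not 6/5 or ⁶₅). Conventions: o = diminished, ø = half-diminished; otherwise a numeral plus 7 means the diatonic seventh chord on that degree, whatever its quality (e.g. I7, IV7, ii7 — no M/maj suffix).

V7/V

The pitches B-D#-F#-A form a dominant seventh chord rooted on B.
B is not a diatonic chord root with this quality in A major, but it lies a perfect fifth above E (V), so the chord functions as an applied dominant of V.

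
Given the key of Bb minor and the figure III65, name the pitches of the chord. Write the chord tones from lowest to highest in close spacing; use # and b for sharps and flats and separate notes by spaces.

The numeral's case and figure indicate a major seventh chord. In Bb minor its root, the third degree, is Db.
That chord is spelled Db-F-Ab-C.
The figured bass 65 indicates first inversion, placing the third (F) in the bass: F-Ab-C-Db.

F Ab C Db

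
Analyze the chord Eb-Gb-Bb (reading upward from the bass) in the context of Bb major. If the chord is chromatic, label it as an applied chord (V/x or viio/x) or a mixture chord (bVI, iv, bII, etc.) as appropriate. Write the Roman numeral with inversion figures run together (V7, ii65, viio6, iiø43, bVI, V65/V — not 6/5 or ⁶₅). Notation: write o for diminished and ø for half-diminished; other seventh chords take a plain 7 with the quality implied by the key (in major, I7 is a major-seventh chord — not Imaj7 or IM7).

iv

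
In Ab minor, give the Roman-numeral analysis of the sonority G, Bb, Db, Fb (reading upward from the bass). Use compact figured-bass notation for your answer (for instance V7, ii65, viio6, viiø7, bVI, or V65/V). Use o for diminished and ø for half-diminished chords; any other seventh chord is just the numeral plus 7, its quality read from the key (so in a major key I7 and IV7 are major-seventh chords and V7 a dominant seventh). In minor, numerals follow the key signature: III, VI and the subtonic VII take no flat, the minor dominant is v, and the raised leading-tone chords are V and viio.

viio7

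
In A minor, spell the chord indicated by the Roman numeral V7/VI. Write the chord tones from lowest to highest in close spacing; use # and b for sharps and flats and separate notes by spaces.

V7/VI is a secondary dominant — the dominant seventh of VI. VI in A minor is F, so the applied chord's root is C, a perfect fifth above.
Building a dominant seventh chord on C gives C-E-G-Bb.

C E G Bb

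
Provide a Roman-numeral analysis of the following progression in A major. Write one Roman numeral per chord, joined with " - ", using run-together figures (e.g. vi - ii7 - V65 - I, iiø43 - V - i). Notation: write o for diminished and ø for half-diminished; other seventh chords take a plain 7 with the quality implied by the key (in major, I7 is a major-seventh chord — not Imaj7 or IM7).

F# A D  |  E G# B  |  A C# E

F#-A-D: root D is the subdominant; major triad there is IV6.
E-G#-B: root E is the dominant; major triad there is V.
A-C#-E: root A is the tonic; major triad there is I.

IV6 - V - I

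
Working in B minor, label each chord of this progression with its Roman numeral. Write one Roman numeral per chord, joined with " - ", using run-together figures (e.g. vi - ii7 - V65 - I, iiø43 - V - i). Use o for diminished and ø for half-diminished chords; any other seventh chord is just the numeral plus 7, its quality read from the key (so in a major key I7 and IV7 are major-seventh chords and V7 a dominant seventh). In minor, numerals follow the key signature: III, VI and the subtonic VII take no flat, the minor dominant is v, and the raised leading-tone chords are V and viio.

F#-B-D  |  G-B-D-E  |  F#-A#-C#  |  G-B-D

i64 - iv65 - V - VI

F#-B-D: minor triad on B = scale degree 1 → i64.
G-B-D-E: minor seventh chord on E = scale degree 4 → iv65.
F#-A#-C#: major triad on F# = scale degree 5 → V.
G-B-D has root G, degree 6 in B minor, so VI.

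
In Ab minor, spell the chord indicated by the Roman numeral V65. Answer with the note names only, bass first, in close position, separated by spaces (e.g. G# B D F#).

In Ab minor, the dominant is Eb. The dominant is major (leading tone raised), so V is a dominant seventh chord.
That chord is spelled Eb-G-Bb-Db.
The figured bass 65 indicates first inversion, placing the third (G) in the bass: G-Bb-Db-Eb.

G Bb Db Eb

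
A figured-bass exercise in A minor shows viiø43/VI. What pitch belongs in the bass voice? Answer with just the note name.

Bb

The applied chord viiø43/VI is rooted on E: E-G-Bb-D.
The figure 43 means second inversion — the fifth is in the bass.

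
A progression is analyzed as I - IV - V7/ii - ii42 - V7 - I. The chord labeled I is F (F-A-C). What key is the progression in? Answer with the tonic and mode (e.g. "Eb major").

F major

The anchor chord is a major triad on F, labeled I.
If F is scale degree 1 and the mode makes that degree carry a major triad, the tonic is F and the mode is major.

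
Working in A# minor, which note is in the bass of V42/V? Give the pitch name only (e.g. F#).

The applied chord V42/V is rooted on B#: B#-D##-F##-A#.
The figure 42 means third inversion — the seventh is in the bass.

A#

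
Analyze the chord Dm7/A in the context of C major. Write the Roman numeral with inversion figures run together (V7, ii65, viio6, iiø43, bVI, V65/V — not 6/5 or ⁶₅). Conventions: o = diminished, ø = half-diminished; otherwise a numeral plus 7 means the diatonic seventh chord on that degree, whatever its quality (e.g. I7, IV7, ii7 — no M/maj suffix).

The pitches D-F-A-C form a minor seventh chord rooted on D.
D is scale degree 2 in C major, and a minor seventh chord on that degree is written ii7.
With A in the bass the chord is in second inversion, so the figured bass is 43.

ii43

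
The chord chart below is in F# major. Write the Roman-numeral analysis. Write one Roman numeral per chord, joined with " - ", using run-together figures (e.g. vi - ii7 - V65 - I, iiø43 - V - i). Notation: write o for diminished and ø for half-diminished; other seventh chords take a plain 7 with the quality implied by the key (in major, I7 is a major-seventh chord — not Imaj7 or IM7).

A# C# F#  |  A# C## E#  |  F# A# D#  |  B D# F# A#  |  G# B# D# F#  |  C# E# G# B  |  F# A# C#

A#-C#-F# has root F#, degree 1 in F# major, so I6.
A#-C##-E#: chromatic; A# is V of vi, so V/vi.
F#-A#-D#: root D# is the submediant; minor triad there is vi6.
B-D#-F#-A# has root B, degree 4 in F# major, so IV7.
G#-B#-D#-F#: a dominant seventh chord on G#, the applied dominant of V → V7/V.
C#-E#-G#-B has root C#, degree 5 in F# major, so V7.
F#-A#-C# has root F#, degree 1 in F# major, so I.

I6 - V/vi - vi6 - IV7 - V7/V - V7 - I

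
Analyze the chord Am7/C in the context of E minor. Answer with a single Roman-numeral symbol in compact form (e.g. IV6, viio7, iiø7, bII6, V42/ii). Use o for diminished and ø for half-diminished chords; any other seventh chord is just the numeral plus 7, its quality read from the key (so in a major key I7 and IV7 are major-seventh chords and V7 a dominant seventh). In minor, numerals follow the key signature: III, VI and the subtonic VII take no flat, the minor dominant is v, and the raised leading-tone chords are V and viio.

Stacked in thirds the chord is A-C-E-G: a minor seventh chord on A.
A is scale degree 4 in E minor, and a minor seventh chord on that degree is written iv7.
With C in the bass the chord is in first inversion, so the figured bass is 65.

iv65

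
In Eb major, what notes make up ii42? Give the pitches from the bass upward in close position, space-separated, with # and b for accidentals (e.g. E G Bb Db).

In Eb major, scale degree 2 is F, and the diatonic chord built there is a minor seventh chord.
Stacking thirds from F gives F-Ab-C-Eb.
The figured bass 42 indicates third inversion, placing the seventh (Eb) in the bass: Eb-F-Ab-C.

Eb F Ab C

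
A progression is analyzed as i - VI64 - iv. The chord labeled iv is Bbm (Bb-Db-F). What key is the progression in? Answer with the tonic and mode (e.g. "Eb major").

The chord Bbm is a minor triad rooted on Bb; its label is iv.
iv on Bb implies Bb is the subdominant; that puts the tonic at F, and the lowercase numeral fits minor mode.

F minor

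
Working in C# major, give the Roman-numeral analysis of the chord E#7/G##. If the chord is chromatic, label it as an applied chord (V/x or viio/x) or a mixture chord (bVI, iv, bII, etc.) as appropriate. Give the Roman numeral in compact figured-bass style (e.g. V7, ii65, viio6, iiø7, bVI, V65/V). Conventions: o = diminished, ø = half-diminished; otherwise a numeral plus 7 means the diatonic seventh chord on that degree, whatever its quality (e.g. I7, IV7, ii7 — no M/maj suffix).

V65/vi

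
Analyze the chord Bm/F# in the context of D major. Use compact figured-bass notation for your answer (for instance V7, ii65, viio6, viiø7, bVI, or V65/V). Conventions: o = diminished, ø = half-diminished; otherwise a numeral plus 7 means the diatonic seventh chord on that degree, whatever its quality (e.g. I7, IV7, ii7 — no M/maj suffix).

vi64

Stacked in thirds the chord is B-D-F#: a minor triad on B.
B is scale degree 6 in D major, and a minor triad on that degree is written vi.
With F# in the bass the chord is in second inversion, so the figured bass is 64.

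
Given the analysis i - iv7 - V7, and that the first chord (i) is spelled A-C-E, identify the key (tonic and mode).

A minor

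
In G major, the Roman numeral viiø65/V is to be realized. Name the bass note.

E

The applied chord viiø65/V is rooted on C#: C#-E-G-B.
The figure 65 means first inversion — the third is in the bass.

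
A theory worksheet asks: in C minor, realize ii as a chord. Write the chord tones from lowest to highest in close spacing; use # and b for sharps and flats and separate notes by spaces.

D F A

Scale degree 2 in C minor is D; here the chord built on it is altered to a minor triad. ii is the minor supertonic, borrowed from the parallel major (the Dorian ii).
So the chord is D-F-A, a minor triad.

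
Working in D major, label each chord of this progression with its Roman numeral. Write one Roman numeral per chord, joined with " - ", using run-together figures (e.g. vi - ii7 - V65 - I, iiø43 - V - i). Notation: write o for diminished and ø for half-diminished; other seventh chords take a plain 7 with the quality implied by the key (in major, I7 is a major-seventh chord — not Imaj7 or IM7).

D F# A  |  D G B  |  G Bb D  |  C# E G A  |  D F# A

I - IV64 - iv - V65 - I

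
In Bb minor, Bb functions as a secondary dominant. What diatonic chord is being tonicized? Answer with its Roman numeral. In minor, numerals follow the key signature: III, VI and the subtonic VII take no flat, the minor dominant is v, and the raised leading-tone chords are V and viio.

iv

The chord is a major triad on Bb.
A dominant resolves down a perfect fifth: Bb → Eb. In Bb minor, Eb is scale degree 4, i.e. iv.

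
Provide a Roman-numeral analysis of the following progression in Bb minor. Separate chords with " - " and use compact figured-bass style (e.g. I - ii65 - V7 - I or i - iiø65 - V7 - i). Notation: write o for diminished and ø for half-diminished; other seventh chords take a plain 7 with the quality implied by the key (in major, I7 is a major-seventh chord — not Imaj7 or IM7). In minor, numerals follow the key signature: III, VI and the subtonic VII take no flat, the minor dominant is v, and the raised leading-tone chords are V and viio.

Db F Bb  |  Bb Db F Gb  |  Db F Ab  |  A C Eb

Db-F-Bb: root Bb is the tonic; minor triad there is i6.
Bb-Db-F-Gb: major seventh chord on Gb = scale degree 6 → VI65.
Db-F-Ab: root Db is the mediant; major triad there is III.
A-C-Eb: root A is the leading tone; diminished triad there is viio.

i6 - VI65 - III - viio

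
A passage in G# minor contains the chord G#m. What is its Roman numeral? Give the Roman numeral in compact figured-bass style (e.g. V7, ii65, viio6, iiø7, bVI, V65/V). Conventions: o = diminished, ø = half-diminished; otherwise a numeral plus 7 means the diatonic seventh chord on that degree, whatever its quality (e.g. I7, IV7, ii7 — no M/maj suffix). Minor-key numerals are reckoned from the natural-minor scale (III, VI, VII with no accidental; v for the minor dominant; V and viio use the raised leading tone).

i

Stacked in thirds the chord is G#-B-D#: a minor triad on G#.
In G# minor, G# is the tonic; the diatonic minor triad there is i.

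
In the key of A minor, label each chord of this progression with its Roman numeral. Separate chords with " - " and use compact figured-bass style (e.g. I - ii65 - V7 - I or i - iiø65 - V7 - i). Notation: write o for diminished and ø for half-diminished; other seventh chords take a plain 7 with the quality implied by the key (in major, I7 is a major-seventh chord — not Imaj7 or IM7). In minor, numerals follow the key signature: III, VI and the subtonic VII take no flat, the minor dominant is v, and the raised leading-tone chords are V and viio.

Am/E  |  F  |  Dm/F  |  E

Am/E has root A, degree 1 in A minor, so i64.
F: major triad on F = scale degree 6 → VI.
Dm/F: minor triad on D = scale degree 4 → iv6.
E: root E is the dominant; major triad there is V.

i64 - VI - iv6 - V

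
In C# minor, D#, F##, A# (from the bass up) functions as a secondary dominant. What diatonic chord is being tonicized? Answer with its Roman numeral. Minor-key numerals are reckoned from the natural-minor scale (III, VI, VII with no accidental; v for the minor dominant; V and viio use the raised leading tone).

The chord is a major triad on D#.
A dominant resolves down a perfect fifth: D# → G#. In C# minor, G# is scale degree 5, i.e. V.

V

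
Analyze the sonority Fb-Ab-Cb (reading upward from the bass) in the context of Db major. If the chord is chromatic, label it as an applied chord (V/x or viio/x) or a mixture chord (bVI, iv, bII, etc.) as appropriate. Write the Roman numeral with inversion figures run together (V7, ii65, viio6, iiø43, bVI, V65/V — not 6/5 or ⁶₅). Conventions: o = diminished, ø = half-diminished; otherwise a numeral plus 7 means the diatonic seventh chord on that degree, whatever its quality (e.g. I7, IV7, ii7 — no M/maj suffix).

bIII

Stacked in thirds the chord is Fb-Ab-Cb: a major triad on Fb.
Fb is the lowered third degree of Db major (diatonic 3 would be F). This is a major triad on the lowered third degree, borrowed from the parallel minor.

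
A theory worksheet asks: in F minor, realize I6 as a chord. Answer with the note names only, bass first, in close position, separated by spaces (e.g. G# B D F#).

A C F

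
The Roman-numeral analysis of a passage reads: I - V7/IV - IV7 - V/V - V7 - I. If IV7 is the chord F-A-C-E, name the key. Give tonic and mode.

C major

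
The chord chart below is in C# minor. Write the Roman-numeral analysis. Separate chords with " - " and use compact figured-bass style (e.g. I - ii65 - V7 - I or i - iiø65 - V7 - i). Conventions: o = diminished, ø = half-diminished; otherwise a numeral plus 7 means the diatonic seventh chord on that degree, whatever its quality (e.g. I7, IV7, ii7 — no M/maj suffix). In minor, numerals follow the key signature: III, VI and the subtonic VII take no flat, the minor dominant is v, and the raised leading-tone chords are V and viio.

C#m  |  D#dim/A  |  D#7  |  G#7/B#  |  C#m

C#m: minor triad on C# = scale degree 1 → i.
D#dim/A has root D#, degree 2 in C# minor, so iio64.
D#7: chromatic; D# is V of V, so V7/V.
G#7/B# has root G#, degree 5 in C# minor, so V65.
C#m: minor triad on C# = scale degree 1 → i.

i - iio64 - V7/V - V65 - i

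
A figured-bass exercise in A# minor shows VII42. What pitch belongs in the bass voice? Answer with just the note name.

F#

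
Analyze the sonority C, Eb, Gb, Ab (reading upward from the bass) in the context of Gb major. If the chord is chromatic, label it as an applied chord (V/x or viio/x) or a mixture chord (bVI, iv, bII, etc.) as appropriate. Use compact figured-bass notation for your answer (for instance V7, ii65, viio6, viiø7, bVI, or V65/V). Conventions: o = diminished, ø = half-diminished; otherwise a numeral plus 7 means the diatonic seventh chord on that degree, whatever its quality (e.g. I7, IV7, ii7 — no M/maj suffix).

V65/V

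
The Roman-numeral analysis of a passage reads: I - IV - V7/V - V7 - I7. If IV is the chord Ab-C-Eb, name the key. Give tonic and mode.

Eb major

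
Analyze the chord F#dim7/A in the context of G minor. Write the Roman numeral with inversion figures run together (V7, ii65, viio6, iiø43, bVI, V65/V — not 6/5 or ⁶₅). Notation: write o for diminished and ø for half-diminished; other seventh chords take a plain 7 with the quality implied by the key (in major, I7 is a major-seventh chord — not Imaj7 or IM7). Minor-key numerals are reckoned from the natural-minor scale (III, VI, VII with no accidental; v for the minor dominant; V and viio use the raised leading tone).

viio65

Stacked in thirds the chord is F#-A-C-Eb: a fully diminished seventh chord on F#.
F# is scale degree 7 in G minor, and a fully diminished seventh chord on that degree is written viio7.
With A in the bass the chord is in first inversion, so the figured bass is 65.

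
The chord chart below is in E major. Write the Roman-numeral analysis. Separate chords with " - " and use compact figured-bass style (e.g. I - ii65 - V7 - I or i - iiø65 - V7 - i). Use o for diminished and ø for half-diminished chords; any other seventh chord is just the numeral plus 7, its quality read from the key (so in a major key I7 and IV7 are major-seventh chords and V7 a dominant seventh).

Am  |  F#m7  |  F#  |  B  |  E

Am: minor triad on A — chromatic; iv (borrowed from the parallel minor).
F#m7: root F# is the supertonic; minor seventh chord there is ii7.
F#: a major triad on F#, the applied dominant of V → V/V.
B: root B is the dominant; major triad there is V.
E: major triad on E = scale degree 1 → I.

iv - ii7 - V/V - V - I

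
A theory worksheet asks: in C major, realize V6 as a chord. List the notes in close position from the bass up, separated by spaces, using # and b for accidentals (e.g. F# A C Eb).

B D G

The numeral's case and figure indicate a major triad. In C major its root, the fifth degree, is G.
That chord is spelled G-B-D.
With the 6 figure the chord is in first inversion; from the bass B upward in close position it reads B-D-G.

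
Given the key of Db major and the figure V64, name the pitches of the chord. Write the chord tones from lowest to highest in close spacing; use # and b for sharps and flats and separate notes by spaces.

Eb Ab C

In Db major, the dominant is Ab, and the diatonic chord built there is a major triad.
Stacking thirds from Ab gives Ab-C-Eb.
With the 64 figure the chord is in second inversion; from the bass Eb upward in close position it reads Eb-Ab-C.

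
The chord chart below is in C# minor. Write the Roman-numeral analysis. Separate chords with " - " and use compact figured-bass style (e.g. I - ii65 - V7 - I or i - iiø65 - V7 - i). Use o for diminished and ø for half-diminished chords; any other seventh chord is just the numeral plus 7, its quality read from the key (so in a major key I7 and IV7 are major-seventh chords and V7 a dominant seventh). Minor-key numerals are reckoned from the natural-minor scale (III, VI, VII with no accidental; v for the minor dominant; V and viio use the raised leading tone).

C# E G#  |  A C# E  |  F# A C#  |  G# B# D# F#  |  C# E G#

i - VI - iv - V7 - i

C#-E-G#: minor triad on C# = scale degree 1 → i.
A-C#-E: root A is the submediant; major triad there is VI.
F#-A-C#: root F# is the subdominant; minor triad there is iv.
G#-B#-D#-F# has root G#, degree 5 in C# minor, so V7.
C#-E-G#: minor triad on C# = scale degree 1 → i.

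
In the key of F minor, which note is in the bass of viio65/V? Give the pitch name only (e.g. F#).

D

The applied chord viio65/V is rooted on B: B-D-F-Ab.
The figure 65 means first inversion — the third is in the bass.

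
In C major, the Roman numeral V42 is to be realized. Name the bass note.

V in C major has root G; the chord is G-B-D-F.
The figure 42 means third inversion — the seventh is in the bass.

F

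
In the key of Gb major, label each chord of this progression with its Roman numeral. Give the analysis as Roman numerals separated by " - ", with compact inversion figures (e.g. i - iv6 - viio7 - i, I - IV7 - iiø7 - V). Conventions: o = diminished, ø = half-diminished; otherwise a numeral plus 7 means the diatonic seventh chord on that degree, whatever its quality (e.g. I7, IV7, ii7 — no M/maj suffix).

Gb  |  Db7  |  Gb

Gb: root Gb is the tonic; major triad there is I.
Db7: root Db is the dominant; dominant seventh chord there is V7.
Gb has root Gb, degree 1 in Gb major, so I.

I - V7 - I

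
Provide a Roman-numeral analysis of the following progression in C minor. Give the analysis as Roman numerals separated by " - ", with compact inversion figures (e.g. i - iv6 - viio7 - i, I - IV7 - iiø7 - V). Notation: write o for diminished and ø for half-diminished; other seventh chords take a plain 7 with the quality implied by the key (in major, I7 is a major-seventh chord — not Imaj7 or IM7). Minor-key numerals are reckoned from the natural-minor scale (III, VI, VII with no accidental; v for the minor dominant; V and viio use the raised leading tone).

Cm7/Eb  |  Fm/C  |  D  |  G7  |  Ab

Cm7/Eb: minor seventh chord on C = scale degree 1 → i65.
Fm/C: root F is the subdominant; minor triad there is iv64.
D: chromatic; D is V of V, so V/V.
G7 has root G, degree 5 in C minor, so V7.
Ab has root Ab, degree 6 in C minor, so VI.

i65 - iv64 - V/V - V7 - VI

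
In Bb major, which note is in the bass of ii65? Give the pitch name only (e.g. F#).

ii in Bb major has root C; the chord is C-Eb-G-Bb.
The figure 65 means first inversion — the third is in the bass.

Eb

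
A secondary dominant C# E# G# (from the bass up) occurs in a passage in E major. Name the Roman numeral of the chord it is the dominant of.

ii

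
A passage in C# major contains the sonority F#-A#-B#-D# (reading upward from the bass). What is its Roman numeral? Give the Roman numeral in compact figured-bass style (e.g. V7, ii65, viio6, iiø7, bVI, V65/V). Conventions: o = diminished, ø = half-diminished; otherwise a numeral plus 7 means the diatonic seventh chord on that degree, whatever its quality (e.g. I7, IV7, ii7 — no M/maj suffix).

viiø43

The pitches B#-D#-F#-A# form a half-diminished seventh chord rooted on B#.
In C# major, B# is the leading tone; the diatonic half-diminished seventh chord there is viiø7.
With F# in the bass the chord is in second inversion, so the figured bass is 43.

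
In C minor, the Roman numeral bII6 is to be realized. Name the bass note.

F

bII in C minor has root Db; the chord is Db-F-Ab.
The figure 6 means first inversion — the third is in the bass.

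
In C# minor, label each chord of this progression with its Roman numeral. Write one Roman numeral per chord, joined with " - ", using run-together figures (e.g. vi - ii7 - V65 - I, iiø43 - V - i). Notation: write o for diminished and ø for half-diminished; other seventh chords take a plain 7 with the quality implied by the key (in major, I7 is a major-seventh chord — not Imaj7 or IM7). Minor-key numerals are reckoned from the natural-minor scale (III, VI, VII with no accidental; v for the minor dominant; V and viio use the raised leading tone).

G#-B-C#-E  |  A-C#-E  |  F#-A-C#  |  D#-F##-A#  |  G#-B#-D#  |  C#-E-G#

G#-B-C#-E: minor seventh chord on C# = scale degree 1 → i43.
A-C#-E has root A, degree 6 in C# minor, so VI.
F#-A-C#: root F# is the subdominant; minor triad there is iv.
D#-F##-A# is the secondary dominant of V (major triad on D#): V/V.
G#-B#-D#: major triad on G# = scale degree 5 → V.
C#-E-G#: minor triad on C# = scale degree 1 → i.

i43 - VI - iv - V/V - V - i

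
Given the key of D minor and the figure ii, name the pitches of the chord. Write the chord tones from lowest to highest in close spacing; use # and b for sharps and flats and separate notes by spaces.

E G B

ii is the minor supertonic, borrowed from the parallel major (the Dorian ii). In D minor that root is E.
So the chord is E-G-B, a minor triad.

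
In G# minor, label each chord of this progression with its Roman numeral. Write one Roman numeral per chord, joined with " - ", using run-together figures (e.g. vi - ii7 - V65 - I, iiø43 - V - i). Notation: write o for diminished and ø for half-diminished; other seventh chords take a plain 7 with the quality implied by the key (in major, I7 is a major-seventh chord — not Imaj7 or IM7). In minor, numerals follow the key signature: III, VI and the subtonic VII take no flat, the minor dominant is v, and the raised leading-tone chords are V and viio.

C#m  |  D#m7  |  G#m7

iv - v7 - i7

C#m has root C#, degree 4 in G# minor, so iv.
D#m7 has root D#, degree 5 in G# minor, so v7.
G#m7: minor seventh chord on G# = scale degree 1 → i7.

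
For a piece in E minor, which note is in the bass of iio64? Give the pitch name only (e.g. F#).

iio in E minor has root F#; the chord is F#-A-C.
The figure 64 means second inversion — the fifth is in the bass.

C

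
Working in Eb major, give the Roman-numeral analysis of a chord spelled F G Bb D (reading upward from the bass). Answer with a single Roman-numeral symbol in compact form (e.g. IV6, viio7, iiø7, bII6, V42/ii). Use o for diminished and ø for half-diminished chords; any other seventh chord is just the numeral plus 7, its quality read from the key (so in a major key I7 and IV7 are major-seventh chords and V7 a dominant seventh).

iii42

The pitches G-Bb-D-F form a minor seventh chord rooted on G.
In Eb major, G is the mediant; the diatonic minor seventh chord there is iii7.
With F in the bass the chord is in third inversion, so the figured bass is 42.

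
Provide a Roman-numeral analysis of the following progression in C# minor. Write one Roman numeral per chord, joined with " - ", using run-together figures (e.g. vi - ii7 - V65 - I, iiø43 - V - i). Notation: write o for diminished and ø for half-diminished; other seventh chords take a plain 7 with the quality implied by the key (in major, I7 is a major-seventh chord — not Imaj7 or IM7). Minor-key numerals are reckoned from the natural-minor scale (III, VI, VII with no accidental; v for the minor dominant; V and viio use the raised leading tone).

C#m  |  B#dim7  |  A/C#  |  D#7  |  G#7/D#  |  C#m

C#m: root C# is the tonic; minor triad there is i.
B#dim7: root B# is the leading tone; fully diminished seventh chord there is viio7.
A/C#: root A is the submediant; major triad there is VI6.
D#7: chromatic; D# is V of V, so V7/V.
G#7/D# has root G#, degree 5 in C# minor, so V43.
C#m has root C#, degree 1 in C# minor, so i.

i - viio7 - VI6 - V7/V - V43 - i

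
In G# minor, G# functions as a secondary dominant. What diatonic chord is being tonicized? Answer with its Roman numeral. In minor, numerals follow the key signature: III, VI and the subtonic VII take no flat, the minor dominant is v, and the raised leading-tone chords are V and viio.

The chord is a major triad on G#.
A dominant resolves down a perfect fifth: G# → C#. In G# minor, C# is scale degree 4, i.e. iv.

iv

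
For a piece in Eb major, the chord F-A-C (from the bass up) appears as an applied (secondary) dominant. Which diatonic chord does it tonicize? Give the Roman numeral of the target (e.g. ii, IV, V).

V

The chord is a major triad on F.
A dominant resolves down a perfect fifth: F → Bb. In Eb major, Bb is scale degree 5, i.e. V.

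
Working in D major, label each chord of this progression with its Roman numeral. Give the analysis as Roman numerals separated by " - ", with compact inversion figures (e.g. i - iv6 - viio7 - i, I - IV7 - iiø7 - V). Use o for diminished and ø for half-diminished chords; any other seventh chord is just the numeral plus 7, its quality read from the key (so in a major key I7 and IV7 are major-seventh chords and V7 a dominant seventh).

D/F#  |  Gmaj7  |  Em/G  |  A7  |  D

I6 - IV7 - ii6 - V7 - I

D/F# has root D, degree 1 in D major, so I6.
Gmaj7: major seventh chord on G = scale degree 4 → IV7.
Em/G: minor triad on E = scale degree 2 → ii6.
A7: root A is the dominant; dominant seventh chord there is V7.
D: major triad on D = scale degree 1 → I.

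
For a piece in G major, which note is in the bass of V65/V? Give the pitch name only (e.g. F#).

The applied chord V65/V is rooted on A: A-C#-E-G.
The figure 65 means first inversion — the third is in the bass.

C#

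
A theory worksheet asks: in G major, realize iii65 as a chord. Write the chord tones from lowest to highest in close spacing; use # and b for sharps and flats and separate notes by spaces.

D F# A B

In G major, scale degree 3 is B, and the diatonic chord built there is a minor seventh chord.
Stacking thirds from B gives B-D-F#-A.
With the 65 figure the chord is in first inversion; from the bass D upward in close position it reads D-F#-A-B.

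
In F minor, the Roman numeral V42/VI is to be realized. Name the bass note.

Gb

The applied chord V42/VI is rooted on Ab: Ab-C-Eb-Gb.
The figure 42 means third inversion — the seventh is in the bass.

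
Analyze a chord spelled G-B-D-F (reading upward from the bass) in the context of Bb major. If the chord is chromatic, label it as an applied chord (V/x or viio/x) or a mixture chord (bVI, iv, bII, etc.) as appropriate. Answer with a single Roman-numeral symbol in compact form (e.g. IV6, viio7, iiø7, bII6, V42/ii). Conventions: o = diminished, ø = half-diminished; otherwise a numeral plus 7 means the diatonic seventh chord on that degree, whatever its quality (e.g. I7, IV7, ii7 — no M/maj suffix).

V7/ii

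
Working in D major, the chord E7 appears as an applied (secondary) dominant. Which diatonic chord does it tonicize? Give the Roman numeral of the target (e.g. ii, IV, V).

V

The chord is a dominant seventh chord on E.
A dominant resolves down a perfect fifth: E → A. In D major, A is scale degree 5, i.e. V.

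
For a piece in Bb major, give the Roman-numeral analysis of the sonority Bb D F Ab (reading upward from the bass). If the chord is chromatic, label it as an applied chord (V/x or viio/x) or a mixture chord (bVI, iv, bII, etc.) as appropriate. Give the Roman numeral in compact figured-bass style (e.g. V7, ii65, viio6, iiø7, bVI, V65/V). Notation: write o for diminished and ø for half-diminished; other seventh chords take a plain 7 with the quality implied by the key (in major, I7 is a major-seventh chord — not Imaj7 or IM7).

Stacked in thirds the chord is Bb-D-F-Ab: a dominant seventh chord on Bb.
Bb is not a diatonic chord root with this quality in Bb major, but it lies a perfect fifth above Eb (IV), so the chord functions as an applied dominant of IV.

V7/IV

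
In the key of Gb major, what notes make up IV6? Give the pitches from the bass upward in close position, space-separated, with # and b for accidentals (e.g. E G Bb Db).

Eb Gb Cb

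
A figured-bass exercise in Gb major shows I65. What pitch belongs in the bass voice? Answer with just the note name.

I in Gb major has root Gb; the chord is Gb-Bb-Db-F.
The figure 65 means first inversion — the third is in the bass.

Bb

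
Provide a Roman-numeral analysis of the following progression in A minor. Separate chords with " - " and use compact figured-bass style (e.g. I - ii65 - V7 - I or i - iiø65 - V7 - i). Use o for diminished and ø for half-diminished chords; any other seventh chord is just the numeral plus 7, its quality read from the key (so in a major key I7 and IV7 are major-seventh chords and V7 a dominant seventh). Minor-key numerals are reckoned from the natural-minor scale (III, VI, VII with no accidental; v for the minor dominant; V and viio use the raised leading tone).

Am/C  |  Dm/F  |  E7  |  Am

Am/C: root A is the tonic; minor triad there is i6.
Dm/F: root D is the subdominant; minor triad there is iv6.
E7: dominant seventh chord on E = scale degree 5 → V7.
Am has root A, degree 1 in A minor, so i.

i6 - iv6 - V7 - i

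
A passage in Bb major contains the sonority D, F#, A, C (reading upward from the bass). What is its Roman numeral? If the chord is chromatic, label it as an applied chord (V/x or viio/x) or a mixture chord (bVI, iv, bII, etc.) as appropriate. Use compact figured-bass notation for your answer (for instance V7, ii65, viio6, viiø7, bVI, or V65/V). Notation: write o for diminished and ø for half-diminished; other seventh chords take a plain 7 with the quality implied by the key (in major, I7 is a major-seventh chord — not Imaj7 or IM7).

V7/vi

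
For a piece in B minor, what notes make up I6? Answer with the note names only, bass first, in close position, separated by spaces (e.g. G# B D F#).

D# F# B

I6 is the major tonic (Picardy third), borrowed from the parallel major. In B minor that root is B.
So the chord is B-D#-F#.
With the 6 figure the chord is in first inversion; from the bass D# upward in close position it reads D#-F#-B.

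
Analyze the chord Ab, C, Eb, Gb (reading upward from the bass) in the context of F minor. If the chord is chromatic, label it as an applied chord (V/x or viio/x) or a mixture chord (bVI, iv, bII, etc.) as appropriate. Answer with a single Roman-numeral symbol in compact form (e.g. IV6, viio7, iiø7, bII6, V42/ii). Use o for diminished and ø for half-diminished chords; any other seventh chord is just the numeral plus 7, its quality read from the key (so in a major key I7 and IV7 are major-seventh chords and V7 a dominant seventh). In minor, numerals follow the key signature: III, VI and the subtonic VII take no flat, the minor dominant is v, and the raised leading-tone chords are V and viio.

Stacked in thirds the chord is Ab-C-Eb-Gb: a dominant seventh chord on Ab.
Ab is not a diatonic chord root with this quality in F minor, but it lies a perfect fifth above Db (VI), so the chord functions as an applied dominant of VI.

V7/VI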